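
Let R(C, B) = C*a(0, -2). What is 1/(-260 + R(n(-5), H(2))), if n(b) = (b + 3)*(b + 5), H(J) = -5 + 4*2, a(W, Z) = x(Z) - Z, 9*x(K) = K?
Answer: -1/260 ≈ -0.0038462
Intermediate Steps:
x(K) = K/9
a(W, Z) = -8*Z/9 (a(W, Z) = Z/9 - Z = -8*Z/9)
H(J) = 3 (H(J) = -5 + 8 = 3)
n(b) = (3 + b)*(5 + b)
R(C, B) = 16*C/9 (R(C, B) = C*(-8/9*(-2)) = C*(16/9) = 16*C/9)
1/(-260 + R(n(-5), H(2))) = 1/(-260 + 16*(15 + (-5)**2 + 8*(-5))/9) = 1/(-260 + 16*(15 + 25 - 40)/9) = 1/(-260 + (16/9)*0) = 1/(-260 + 0) = 1/(-260) = -1/260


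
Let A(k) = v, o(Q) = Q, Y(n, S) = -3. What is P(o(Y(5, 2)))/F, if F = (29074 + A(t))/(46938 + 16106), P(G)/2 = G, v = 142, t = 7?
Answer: -47283/3652 ≈ -12.947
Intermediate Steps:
A(k) = 142
P(G) = 2*G
F = 7304/15761 (F = (29074 + 142)/(46938 + 16106) = 29216/63044 = 29216*(1/63044) = 7304/15761 ≈ 0.46342)
P(o(Y(5, 2)))/F = (2*(-3))/(7304/15761) = -6*15761/7304 = -47283/3652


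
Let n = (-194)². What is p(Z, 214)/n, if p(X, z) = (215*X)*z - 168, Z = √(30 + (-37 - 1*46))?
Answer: -42/9409 + 23005*I*√53/18818 ≈ -0.0044638 + 8.8999*I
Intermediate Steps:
Z = I*√53 (Z = √(30 + (-37 - 46)) = √(30 - 83) = √(-53) = I*√53 ≈ 7.2801*I)
n = 37636
p(X, z) = -168 + 215*X*z (p(X, z) = 215*X*z - 168 = -168 + 215*X*z)
p(Z, 214)/n = (-168 + 215*(I*√53)*214)/37636 = (-168 + 46010*I*√53)*(1/37636) = -42/9409 + 23005*I*√53/18818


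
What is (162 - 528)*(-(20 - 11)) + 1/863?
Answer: 2842723/863 ≈ 3294.0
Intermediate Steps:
(162 - 528)*(-(20 - 11)) + 1/863 = -(-366)*9 + 1/863 = -366*(-9) + 1/863 = 3294 + 1/863 = 2842723/863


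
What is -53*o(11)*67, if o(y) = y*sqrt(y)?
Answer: -39061*sqrt(11) ≈ -1.2955e+5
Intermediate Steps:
o(y) = y**(3/2)
-53*o(11)*67 = -583*sqrt(11)*67 = -39061*sqrt(11)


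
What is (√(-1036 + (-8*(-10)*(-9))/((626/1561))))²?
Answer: -886228/313 ≈ -2831.4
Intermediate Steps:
(√(-1036 + (-8*(-10)*(-9))/((626/1561))))² = (√(-1036 + (80*(-9))/((626*(1/1561)))))² = (√(-1036 - 720/626/1561))² = (√(-1036 - 720*1561/626))² = (√(-1036 - 561960/313))² = (√(-886228/313))² = (2*I*√69347341/313)² = -886228/313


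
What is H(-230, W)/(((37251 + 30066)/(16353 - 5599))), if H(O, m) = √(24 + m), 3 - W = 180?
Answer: 566*I*√17/1181 ≈ 1.976*I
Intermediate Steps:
W = -177 (W = 3 - 1*180 = 3 - 180 = -177)
H(-230, W)/(((37251 + 30066)/(16353 - 5599))) = √(24 - 177)/(((37251 + 30066)/(16353 - 5599))) = √(-153)/((67317/10754)) = (3*I*√17)/((67317*(1/10754))) = (3*I*√17)/(3543/566) = (3*I*√17)*(566/3543) = 566*I*√17/1181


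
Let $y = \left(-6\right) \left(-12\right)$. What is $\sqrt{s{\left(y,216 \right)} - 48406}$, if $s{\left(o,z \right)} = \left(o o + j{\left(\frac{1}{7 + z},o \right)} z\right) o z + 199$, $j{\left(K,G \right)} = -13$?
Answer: $\sqrt{36903345} \approx 6074.8$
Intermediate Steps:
$y = 72$
$s{\left(o,z \right)} = 199 + o z \left(o^{2} - 13 z\right)$ ($s{\left(o,z \right)} = \left(o o - 13 z\right) o z + 199 = \left(o^{2} - 13 z\right) o z + 199 = o \left(o^{2} - 13 z\right) z + 199 = o z \left(o^{2} - 13 z\right) + 199 = 199 + o z \left(o^{2} - 13 z\right)$)
$\sqrt{s{\left(y,216 \right)} - 48406} = \sqrt{\left(199 + 216 \cdot 72^{3} - 936 \cdot 216^{2}\right) - 48406} = \sqrt{\left(199 + 216 \cdot 373248 - 936 \cdot 46656\right) - 48406} = \sqrt{\left(199 + 80621568 - 43670016\right) - 48406} = \sqrt{36951751 - 48406} = \sqrt{36903345}$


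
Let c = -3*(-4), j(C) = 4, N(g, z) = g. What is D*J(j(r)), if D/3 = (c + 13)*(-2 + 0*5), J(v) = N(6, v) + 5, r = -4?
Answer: -1650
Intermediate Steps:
c = 12
J(v) = 11 (J(v) = 6 + 5 = 11)
D = -150 (D = 3*((12 + 13)*(-2 + 0*5)) = 3*(25*(-2 + 0)) = 3*(25*(-2)) = 3*(-50) = -150)
D*J(j(r)) = -150*11 = -1650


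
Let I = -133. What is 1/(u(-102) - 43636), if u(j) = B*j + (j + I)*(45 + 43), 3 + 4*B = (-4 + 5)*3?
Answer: -1/64316 ≈ -1.5548e-5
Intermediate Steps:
B = 0 (B = -3/4 + ((-4 + 5)*3)/4 = -3/4 + (1*3)/4 = -3/4 + (1/4)*3 = -3/4 + 3/4 = 0)
u(j) = -11704 + 88*j (u(j) = 0*j + (j - 133)*(45 + 43) = 0 + (-133 + j)*88 = 0 + (-11704 + 88*j) = -11704 + 88*j)
1/(u(-102) - 43636) = 1/((-11704 + 88*(-102)) - 43636) = 1/((-11704 - 8976) - 43636) = 1/(-20680 - 43636) = 1/(-64316) = -1/64316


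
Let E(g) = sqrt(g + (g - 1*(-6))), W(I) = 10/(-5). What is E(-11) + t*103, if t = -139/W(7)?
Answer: 14317/2 + 4*I ≈ 7158.5 + 4.0*I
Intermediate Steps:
W(I) = -2 (W(I) = 10*(-1/5) = -2)
E(g) = sqrt(6 + 2*g) (E(g) = sqrt(g + (g + 6)) = sqrt(g + (6 + g)) = sqrt(6 + 2*g))
t = 139/2 (t = -139/(-2) = -139*(-1/2) = 139/2 ≈ 69.500)
E(-11) + t*103 = sqrt(6 + 2*(-11)) + (139/2)*103 = sqrt(6 - 22) + 14317/2 = sqrt(-16) + 14317/2 = 4*I + 14317/2 = 14317/2 + 4*I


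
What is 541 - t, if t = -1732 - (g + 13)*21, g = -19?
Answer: 2147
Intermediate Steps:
t = -1606 (t = -1732 - (-19 + 13)*21 = -1732 - (-6)*21 = -1732 - 1*(-126) = -1732 + 126 = -1606)
541 - t = 541 - 1*(-1606) = 541 + 1606 = 2147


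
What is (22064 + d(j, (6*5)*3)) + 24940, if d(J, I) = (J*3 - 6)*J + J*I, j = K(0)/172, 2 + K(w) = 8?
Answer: 347663283/7396 ≈ 47007.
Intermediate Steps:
K(w) = 6 (K(w) = -2 + 8 = 6)
j = 3/86 (j = 6/172 = 6*(1/172) = 3/86 ≈ 0.034884)
d(J, I) = I*J + J*(-6 + 3*J) (d(J, I) = (3*J - 6)*J + I*J = (-6 + 3*J)*J + I*J = J*(-6 + 3*J) + I*J = I*J + J*(-6 + 3*J))
(22064 + d(j, (6*5)*3)) + 24940 = (22064 + 3*(-6 + (6*5)*3 + 3*(3/86))/86) + 24940 = (22064 + 3*(-6 + 30*3 + 9/86)/86) + 24940 = (22064 + 3*(-6 + 90 + 9/86)/86) + 24940 = (22064 + (3/86)*(7233/86)) + 24940 = (22064 + 21699/7396) + 24940 = 163207043/7396 + 24940 = 347663283/7396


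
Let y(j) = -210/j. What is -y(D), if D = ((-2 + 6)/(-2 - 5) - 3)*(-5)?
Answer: 294/25 ≈ 11.760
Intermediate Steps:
D = 125/7 (D = (4/(-7) - 3)*(-5) = (4*(-⅐) - 3)*(-5) = (-4/7 - 3)*(-5) = -25/7*(-5) = 125/7 ≈ 17.857)
-y(D) = -(-210)/125/7 = -(-210)*7/125 = -1*(-294/25) = 294/25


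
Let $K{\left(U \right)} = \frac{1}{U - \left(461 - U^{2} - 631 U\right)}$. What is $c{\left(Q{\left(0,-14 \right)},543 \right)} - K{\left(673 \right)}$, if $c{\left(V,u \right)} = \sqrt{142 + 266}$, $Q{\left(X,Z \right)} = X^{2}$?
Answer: $- \frac{1}{877804} + 2 \sqrt{102} \approx 20.199$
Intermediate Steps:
$K{\left(U \right)} = \frac{1}{-461 + U^{2} + 632 U}$ ($K{\left(U \right)} = \frac{1}{U + \left(-461 + U^{2} + 631 U\right)} = \frac{1}{-461 + U^{2} + 632 U}$)
$c{\left(V,u \right)} = 2 \sqrt{102}$ ($c{\left(V,u \right)} = \sqrt{408} = 2 \sqrt{102}$)
$c{\left(Q{\left(0,-14 \right)},543 \right)} - K{\left(673 \right)} = 2 \sqrt{102} - \frac{1}{-461 + 673^{2} + 632 \cdot 673} = 2 \sqrt{102} - \frac{1}{-461 + 452929 + 425336} = 2 \sqrt{102} - \frac{1}{877804} = - \frac{1}{877804} + 2 \sqrt{102}$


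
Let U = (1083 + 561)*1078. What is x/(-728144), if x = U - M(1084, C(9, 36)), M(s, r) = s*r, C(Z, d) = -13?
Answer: -446581/182036 ≈ -2.4533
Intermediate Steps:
M(s, r) = r*s
U = 1772232 (U = 1644*1078 = 1772232)
x = 1786324 (x = 1772232 - (-13)*1084 = 1772232 - 1*(-14092) = 1772232 + 14092 = 1786324)
x/(-728144) = 1786324/(-728144) = 1786324*(-1/728144) = -446581/182036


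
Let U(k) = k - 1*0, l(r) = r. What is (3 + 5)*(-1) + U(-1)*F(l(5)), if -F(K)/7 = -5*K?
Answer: -183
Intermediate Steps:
U(k) = k (U(k) = k + 0 = k)
F(K) = 35*K (F(K) = -(-35)*K = 35*K)
(3 + 5)*(-1) + U(-1)*F(l(5)) = (3 + 5)*(-1) - 35*5 = 8*(-1) - 1*175 = -8 - 175 = -183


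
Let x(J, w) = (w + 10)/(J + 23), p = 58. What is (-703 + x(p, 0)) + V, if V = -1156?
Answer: -150569/81 ≈ -1858.9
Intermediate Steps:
x(J, w) = (10 + w)/(23 + J)
(-703 + x(p, 0)) + V = (-703 + (10 + 0)/(23 + 58)) - 1156 = (-703 + 10/81) - 1156 = -56933/81 - 1156 = -150569/81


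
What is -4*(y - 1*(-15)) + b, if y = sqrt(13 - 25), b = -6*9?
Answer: -114 - 8*I*sqrt(3) ≈ -114.0 - 13.856*I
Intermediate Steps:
b = -54
y = 2*I*sqrt(3) (y = sqrt(-12) = 2*I*sqrt(3) ≈ 3.4641*I)
-4*(y - 1*(-15)) + b = -4*(2*I*sqrt(3) - 1*(-15)) - 54 = -4*(2*I*sqrt(3) + 15) - 54 = -4*(15 + 2*I*sqrt(3)) - 54 = (-60 - 8*I*sqrt(3)) - 54 = -114 - 8*I*sqrt(3)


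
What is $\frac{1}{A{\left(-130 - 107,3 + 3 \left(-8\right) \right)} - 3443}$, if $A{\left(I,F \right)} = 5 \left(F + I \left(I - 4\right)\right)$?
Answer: $\frac{1}{282037} \approx 3.5456 \cdot 10^{-6}$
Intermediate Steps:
$A{\left(I,F \right)} = 5 F + 5 I \left(-4 + I\right)$ ($A{\left(I,F \right)} = 5 \left(F + I \left(-4 + I\right)\right) = 5 F + 5 I \left(-4 + I\right)$)
$\frac{1}{A{\left(-130 - 107,3 + 3 \left(-8\right) \right)} - 3443} = \frac{1}{\left(- 20 \left(-130 - 107\right) + 5 \left(3 + 3 \left(-8\right)\right) + 5 \left(-130 - 107\right)^{2}\right) - 3443} = \frac{1}{\left(- 20 \left(-130 - 107\right) + 5 \left(3 - 24\right) + 5 \left(-130 - 107\right)^{2}\right) - 3443} = \frac{1}{\left(\left(-20\right) \left(-237\right) + 5 \left(-21\right) + 5 \left(-237\right)^{2}\right) - 3443} = \frac{1}{\left(4740 - 105 + 5 \cdot 56169\right) - 3443} = \frac{1}{\left(4740 - 105 + 280845\right) - 3443} = \frac{1}{285480 - 3443} = \frac{1}{282037}$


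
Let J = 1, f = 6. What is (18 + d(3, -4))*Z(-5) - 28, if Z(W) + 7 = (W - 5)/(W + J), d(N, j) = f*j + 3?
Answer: -29/2 ≈ -14.500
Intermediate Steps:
d(N, j) = 3 + 6*j (d(N, j) = 6*j + 3 = 3 + 6*j)
Z(W) = -7 + (-5 + W)/(1 + W) (Z(W) = -7 + (W - 5)/(W + 1) = -7 + (-5 + W)/(1 + W))
(18 + d(3, -4))*Z(-5) - 28 = (18 + (3 + 6*(-4)))*(6*(-2 - 1*(-5))/(1 - 5)) - 28 = (18 + (3 - 24))*(6*(-2 + 5)/(-4)) - 28 = (18 - 21)*(6*(-¼)*3) - 28 = -3*(-9/2) - 28 = 27/2 - 28 = -29/2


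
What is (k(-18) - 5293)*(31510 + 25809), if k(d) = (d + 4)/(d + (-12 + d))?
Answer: -7280945975/24 ≈ -3.0337e+8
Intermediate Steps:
k(d) = (4 + d)/(-12 + 2*d)
(k(-18) - 5293)*(31510 + 25809) = ((4 - 18)/(2*(-6 - 18)) - 5293)*(31510 + 25809) = ((½)*(-14)/(-24) - 5293)*57319 = ((½)*(-1/24)*(-14) - 5293)*57319 = (7/24 - 5293)*57319 = -127025/24*57319 = -7280945975/24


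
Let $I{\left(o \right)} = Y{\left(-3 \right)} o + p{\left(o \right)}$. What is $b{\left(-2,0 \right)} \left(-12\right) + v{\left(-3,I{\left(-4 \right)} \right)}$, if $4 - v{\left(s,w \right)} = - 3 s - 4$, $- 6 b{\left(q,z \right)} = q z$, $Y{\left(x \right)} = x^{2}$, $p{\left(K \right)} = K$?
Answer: $-1$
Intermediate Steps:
$I{\left(o \right)} = 10 o$ ($I{\left(o \right)} = \left(-3\right)^{2} o + o = 9 o + o = 10 o$)
$b{\left(q,z \right)} = - \frac{q z}{6}$
$v{\left(s,w \right)} = 8 + 3 s$ ($v{\left(s,w \right)} = 4 - \left(- 3 s - 4\right) = 4 - \left(-4 - 3 s\right) = 4 + \left(4 + 3 s\right) = 8 + 3 s$)
$b{\left(-2,0 \right)} \left(-12\right) + v{\left(-3,I{\left(-4 \right)} \right)} = \left(- \frac{1}{6}\right) \left(-2\right) 0 \left(-12\right) + \left(8 + 3 \left(-3\right)\right) = 0 \left(-12\right) + \left(8 - 9\right) = 0 - 1 = -1$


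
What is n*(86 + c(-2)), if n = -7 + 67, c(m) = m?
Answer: 5040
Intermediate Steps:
n = 60
n*(86 + c(-2)) = 60*(86 - 2) = 60*84 = 5040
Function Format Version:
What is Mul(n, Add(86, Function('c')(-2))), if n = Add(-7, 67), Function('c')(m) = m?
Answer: 5040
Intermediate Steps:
n = 60
Mul(n, Add(86, Function('c')(-2))) = Mul(60, Add(86, -2)) = Mul(60, 84) = 5040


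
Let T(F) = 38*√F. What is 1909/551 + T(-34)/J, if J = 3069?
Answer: 1909/551 + 38*I*√34/3069 ≈ 3.4646 + 0.072198*I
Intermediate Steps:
1909/551 + T(-34)/J = 1909/551 + (38*√(-34))/3069 = 1909*(1/551) + (38*(I*√34))*(1/3069) = 1909/551 + (38*I*√34)*(1/3069) = 1909/551 + 38*I*√34/3069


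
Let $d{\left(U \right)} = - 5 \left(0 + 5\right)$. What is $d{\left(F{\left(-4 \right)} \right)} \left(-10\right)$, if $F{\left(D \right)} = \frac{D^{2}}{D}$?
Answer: $250$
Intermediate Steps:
$F{\left(D \right)} = D$
$d{\left(U \right)} = -25$ ($d{\left(U \right)} = \left(-5\right) 5 = -25$)
$d{\left(F{\left(-4 \right)} \right)} \left(-10\right) = \left(-25\right) \left(-10\right) = 250$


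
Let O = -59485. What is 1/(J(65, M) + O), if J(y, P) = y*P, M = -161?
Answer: -1/69950 ≈ -1.4296e-5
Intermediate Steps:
J(y, P) = P*y
1/(J(65, M) + O) = 1/(-161*65 - 59485) = 1/(-10465 - 59485) = 1/(-69950) = -1/69950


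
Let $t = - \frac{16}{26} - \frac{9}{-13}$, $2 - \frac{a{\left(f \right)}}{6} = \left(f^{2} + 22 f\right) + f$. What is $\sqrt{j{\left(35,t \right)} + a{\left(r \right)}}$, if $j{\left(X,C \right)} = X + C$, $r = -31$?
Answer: $\frac{2 i \sqrt{60879}}{13} \approx 37.959 i$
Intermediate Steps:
$a{\left(f \right)} = 12 - 138 f - 6 f^{2}$ ($a{\left(f \right)} = 12 - 6 \left(\left(f^{2} + 22 f\right) + f\right) = 12 - 6 \left(f^{2} + 23 f\right) = 12 - \left(6 f^{2} + 138 f\right) = 12 - 138 f - 6 f^{2}$)
$t = \frac{1}{13}$ ($t = \left(-16\right) \frac{1}{26} - - \frac{9}{13} = - \frac{8}{13} + \frac{9}{13} = \frac{1}{13} \approx 0.076923$)
$j{\left(X,C \right)} = C + X$
$\sqrt{j{\left(35,t \right)} + a{\left(r \right)}} = \sqrt{\left(\frac{1}{13} + 35\right) - \left(-4290 + 5766\right)} = \sqrt{\frac{456}{13} + \left(12 + 4278 - 5766\right)} = \sqrt{\frac{456}{13} - 1476} = \sqrt{- \frac{18732}{13}} = \frac{2 i \sqrt{60879}}{13}$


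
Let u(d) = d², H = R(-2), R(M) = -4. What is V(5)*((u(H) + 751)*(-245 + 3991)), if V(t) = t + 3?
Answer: 22985456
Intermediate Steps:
H = -4
V(t) = 3 + t
V(5)*((u(H) + 751)*(-245 + 3991)) = (3 + 5)*(((-4)² + 751)*(-245 + 3991)) = 8*((16 + 751)*3746) = 8*(767*3746) = 8*2873182 = 22985456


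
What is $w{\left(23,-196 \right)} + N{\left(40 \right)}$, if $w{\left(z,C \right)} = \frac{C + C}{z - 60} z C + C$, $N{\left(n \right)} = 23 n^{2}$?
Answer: $- \frac{412788}{37} \approx -11156.0$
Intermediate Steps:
$w{\left(z,C \right)} = C + \frac{2 z C^{2}}{-60 + z}$ ($w{\left(z,C \right)} = \frac{2 C}{-60 + z} z C + C = \frac{2 C z}{-60 + z} C + C = \frac{2 z C^{2}}{-60 + z} + C = C + \frac{2 z C^{2}}{-60 + z}$)
$w{\left(23,-196 \right)} + N{\left(40 \right)} = - \frac{196 \left(-60 + 23 + 2 \left(-196\right) 23\right)}{-60 + 23} + 23 \cdot 40^{2} = - \frac{196 \left(-60 + 23 - 9016\right)}{-37} + 23 \cdot 1600 = \left(-196\right) \left(- \frac{1}{37}\right) \left(-9053\right) + 36800 = - \frac{1774388}{37} + 36800 = - \frac{412788}{37}$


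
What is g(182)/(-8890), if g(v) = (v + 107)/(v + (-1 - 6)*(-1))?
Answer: -289/1680210 ≈ -0.00017200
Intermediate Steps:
g(v) = (107 + v)/(7 + v) (g(v) = (107 + v)/(v - 7*(-1)) = (107 + v)/(v + 7) = (107 + v)/(7 + v))
g(182)/(-8890) = ((107 + 182)/(7 + 182))/(-8890) = (289/189)*(-1/8890) = -289/1680210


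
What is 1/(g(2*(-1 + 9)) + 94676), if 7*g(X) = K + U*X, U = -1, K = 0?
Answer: 7/662716 ≈ 1.0563e-5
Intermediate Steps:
g(X) = -X/7 (g(X) = (0 - X)/7 = (-X)/7 = -X/7)
1/(g(2*(-1 + 9)) + 94676) = 1/(-2*(-1 + 9)/7 + 94676) = 1/(-2*8/7 + 94676) = 1/(-⅐*16 + 94676) = 1/(-16/7 + 94676) = 1/(662716/7) = 7/662716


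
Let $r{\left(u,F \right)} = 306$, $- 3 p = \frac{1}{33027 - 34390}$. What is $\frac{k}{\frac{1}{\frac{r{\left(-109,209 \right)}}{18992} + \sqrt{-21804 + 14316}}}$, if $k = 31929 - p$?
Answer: $\frac{832305210}{1617881} + \frac{1044461440 i \sqrt{13}}{1363} \approx 514.44 + 2.7629 \cdot 10^{6} i$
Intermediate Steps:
$p = \frac{1}{4089}$ ($p = - \frac{1}{3 \left(33027 - 34390\right)} = - \frac{1}{3 \left(-1363\right)} = \left(- \frac{1}{3}\right) \left(- \frac{1}{1363}\right) = \frac{1}{4089} \approx 0.00024456$)
$k = \frac{130557680}{4089}$ ($k = 31929 - \frac{1}{4089} = \frac{130557680}{4089} \approx 31929.0$)
$\frac{k}{\frac{1}{\frac{r{\left(-109,209 \right)}}{18992} + \sqrt{-21804 + 14316}}} = \frac{130557680}{4089 \frac{1}{\frac{306}{18992} + \sqrt{-21804 + 14316}}} = \frac{130557680}{4089 \frac{1}{306 \cdot \frac{1}{18992} + \sqrt{-7488}}} = \frac{130557680}{4089 \frac{1}{\frac{153}{9496} + 24 i \sqrt{13}}} = \frac{130557680 \left(\frac{153}{9496} + 24 i \sqrt{13}\right)}{4089} = \frac{832305210}{1617881} + \frac{1044461440 i \sqrt{13}}{1363}$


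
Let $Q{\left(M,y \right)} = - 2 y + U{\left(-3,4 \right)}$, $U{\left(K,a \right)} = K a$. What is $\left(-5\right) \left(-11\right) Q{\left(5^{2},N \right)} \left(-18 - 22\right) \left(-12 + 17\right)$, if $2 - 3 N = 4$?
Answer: $\frac{352000}{3} \approx 1.1733 \cdot 10^{5}$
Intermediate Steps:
$N = - \frac{2}{3}$ ($N = \frac{2}{3} - \frac{4}{3} = - \frac{2}{3} \approx -0.66667$)
$Q{\left(M,y \right)} = -12 - 2 y$ ($Q{\left(M,y \right)} = - 2 y - 12 = -12 - 2 y$)
$\left(-5\right) \left(-11\right) Q{\left(5^{2},N \right)} \left(-18 - 22\right) \left(-12 + 17\right) = \left(-5\right) \left(-11\right) \left(-12 - - \frac{4}{3}\right) \left(-18 - 22\right) \left(-12 + 17\right) = 55 \left(-12 + \frac{4}{3}\right) \left(\left(-40\right) 5\right) = 55 \left(- \frac{32}{3}\right) \left(-200\right) = \left(- \frac{1760}{3}\right) \left(-200\right) = \frac{352000}{3}$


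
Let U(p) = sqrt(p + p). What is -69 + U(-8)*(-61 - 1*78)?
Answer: -69 - 556*I ≈ -69.0 - 556.0*I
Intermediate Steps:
U(p) = sqrt(2)*sqrt(p) (U(p) = sqrt(2*p) = sqrt(2)*sqrt(p))
-69 + U(-8)*(-61 - 1*78) = -69 + (sqrt(2)*sqrt(-8))*(-61 - 1*78) = -69 + (sqrt(2)*(2*I*sqrt(2)))*(-61 - 78) = -69 + (4*I)*(-139) = -69 - 556*I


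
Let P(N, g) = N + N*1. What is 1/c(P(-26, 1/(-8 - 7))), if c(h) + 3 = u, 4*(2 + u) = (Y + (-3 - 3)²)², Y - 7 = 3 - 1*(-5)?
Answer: 4/2581 ≈ 0.0015498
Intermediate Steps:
Y = 15 (Y = 7 + (3 - 1*(-5)) = 7 + (3 + 5) = 7 + 8 = 15)
P(N, g) = 2*N (P(N, g) = N + N = 2*N)
u = 2593/4 (u = -2 + (15 + (-3 - 3)²)²/4 = -2 + (15 + (-6)²)²/4 = -2 + (15 + 36)²/4 = -2 + (¼)*51² = -2 + (¼)*2601 = -2 + 2601/4 = 2593/4 ≈ 648.25)
c(h) = 2581/4 (c(h) = -3 + 2593/4 = 2581/4)
1/c(P(-26, 1/(-8 - 7))) = 1/(2581/4) = 4/2581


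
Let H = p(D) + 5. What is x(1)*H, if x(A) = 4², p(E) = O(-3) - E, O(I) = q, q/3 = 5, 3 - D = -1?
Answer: 256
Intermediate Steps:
D = 4 (D = 3 - 1*(-1) = 3 + 1 = 4)
q = 15 (q = 3*5 = 15)
O(I) = 15
p(E) = 15 - E
H = 16 (H = (15 - 1*4) + 5 = (15 - 4) + 5 = 11 + 5 = 16)
x(A) = 16
x(1)*H = 16*16 = 256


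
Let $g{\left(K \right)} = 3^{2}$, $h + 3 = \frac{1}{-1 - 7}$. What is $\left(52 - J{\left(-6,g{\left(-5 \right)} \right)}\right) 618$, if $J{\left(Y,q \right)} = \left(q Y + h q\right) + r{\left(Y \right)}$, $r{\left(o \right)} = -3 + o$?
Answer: $\frac{353805}{4} \approx 88451.0$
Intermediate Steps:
$h = - \frac{25}{8}$ ($h = -3 + \frac{1}{-1 - 7} = -3 + \frac{1}{-8} = -3 - \frac{1}{8} = - \frac{25}{8} \approx -3.125$)
$g{\left(K \right)} = 9$
$J{\left(Y,q \right)} = -3 + Y - \frac{25 q}{8} + Y q$ ($J{\left(Y,q \right)} = \left(q Y - \frac{25 q}{8}\right) + \left(-3 + Y\right) = \left(Y q - \frac{25 q}{8}\right) + \left(-3 + Y\right) = \left(- \frac{25 q}{8} + Y q\right) + \left(-3 + Y\right) = -3 + Y - \frac{25 q}{8} + Y q$)
$\left(52 - J{\left(-6,g{\left(-5 \right)} \right)}\right) 618 = \left(52 - \left(-3 - 6 - \frac{225}{8} - 54\right)\right) 618 = \left(52 - - \frac{729}{8}\right) 618 = \left(52 + \frac{729}{8}\right) 618 = \frac{1145}{8} \cdot 618 = \frac{353805}{4}$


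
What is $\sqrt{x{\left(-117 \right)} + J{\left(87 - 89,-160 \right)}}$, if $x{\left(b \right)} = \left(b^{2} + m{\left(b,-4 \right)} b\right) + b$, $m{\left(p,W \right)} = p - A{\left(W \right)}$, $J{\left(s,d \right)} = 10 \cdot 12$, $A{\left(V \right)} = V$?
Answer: $\sqrt{26913} \approx 164.05$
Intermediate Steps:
$J{\left(s,d \right)} = 120$
$m{\left(p,W \right)} = p - W$
$x{\left(b \right)} = b + b^{2} + b \left(4 + b\right)$ ($x{\left(b \right)} = \left(b^{2} + \left(b - -4\right) b\right) + b = \left(b^{2} + \left(b + 4\right) b\right) + b = \left(b^{2} + \left(4 + b\right) b\right) + b = \left(b^{2} + b \left(4 + b\right)\right) + b = b + b^{2} + b \left(4 + b\right)$)
$\sqrt{x{\left(-117 \right)} + J{\left(87 - 89,-160 \right)}} = \sqrt{- 117 \left(5 + 2 \left(-117\right)\right) + 120} = \sqrt{- 117 \left(5 - 234\right) + 120} = \sqrt{\left(-117\right) \left(-229\right) + 120} = \sqrt{26793 + 120} = \sqrt{26913}$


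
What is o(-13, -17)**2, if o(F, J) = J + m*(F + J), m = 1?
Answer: 2209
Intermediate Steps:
o(F, J) = F + 2*J (o(F, J) = J + 1*(F + J) = J + (F + J) = F + 2*J)
o(-13, -17)**2 = (-13 + 2*(-17))**2 = (-13 - 34)**2 = (-47)**2 = 2209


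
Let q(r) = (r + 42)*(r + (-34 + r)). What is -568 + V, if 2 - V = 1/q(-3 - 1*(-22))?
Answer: -138105/244 ≈ -566.00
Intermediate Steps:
q(r) = (-34 + 2*r)*(42 + r) (q(r) = (42 + r)*(-34 + 2*r) = (-34 + 2*r)*(42 + r))
V = 487/244 (V = 2 - 1/(-1428 + 2*(-3 - 1*(-22))**2 + 50*(-3 - 1*(-22))) = 2 - 1/(-1428 + 2*(-3 + 22)**2 + 50*(-3 + 22)) = 2 - 1/(-1428 + 2*19**2 + 50*19) = 2 - 1/(-1428 + 2*361 + 950) = 2 - 1/(-1428 + 722 + 950) = 2 - 1/244 = 487/244 ≈ 1.9959)
-568 + V = -568 + 487/244 = -138105/244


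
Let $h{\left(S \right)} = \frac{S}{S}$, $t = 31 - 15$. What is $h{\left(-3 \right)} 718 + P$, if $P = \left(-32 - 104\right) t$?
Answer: $-1458$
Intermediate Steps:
$t = 16$
$h{\left(S \right)} = 1$
$P = -2176$ ($P = \left(-32 - 104\right) 16 = \left(-136\right) 16 = -2176$)
$h{\left(-3 \right)} 718 + P = 1 \cdot 718 - 2176 = 718 - 2176 = -1458$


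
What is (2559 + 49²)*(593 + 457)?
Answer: 5208000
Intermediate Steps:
(2559 + 49²)*(593 + 457) = (2559 + 2401)*1050 = 4960*1050 = 5208000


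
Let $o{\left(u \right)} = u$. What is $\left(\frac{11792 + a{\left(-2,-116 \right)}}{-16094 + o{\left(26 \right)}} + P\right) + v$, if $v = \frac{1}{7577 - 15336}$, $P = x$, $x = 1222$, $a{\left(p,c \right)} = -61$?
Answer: $\frac{152257672967}{124671612} \approx 1221.3$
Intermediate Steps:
$P = 1222$
$v = - \frac{1}{7759}$ ($v = \frac{1}{-7759} = - \frac{1}{7759} \approx -0.00012888$)
$\left(\frac{11792 + a{\left(-2,-116 \right)}}{-16094 + o{\left(26 \right)}} + P\right) + v = \left(\frac{11792 - 61}{-16094 + 26} + 1222\right) - \frac{1}{7759} = \left(\frac{11731}{-16068} + 1222\right) - \frac{1}{7759} = \left(11731 \left(- \frac{1}{16068}\right) + 1222\right) - \frac{1}{7759} = \left(- \frac{11731}{16068} + 1222\right) - \frac{1}{7759} = \frac{19623365}{16068} - \frac{1}{7759} = \frac{152257672967}{124671612}$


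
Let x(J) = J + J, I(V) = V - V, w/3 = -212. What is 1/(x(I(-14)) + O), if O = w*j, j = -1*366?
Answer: 1/232776 ≈ 4.2960e-6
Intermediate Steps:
w = -636 (w = 3*(-212) = -636)
j = -366
O = 232776 (O = -636*(-366) = 232776)
I(V) = 0
x(J) = 2*J
1/(x(I(-14)) + O) = 1/(2*0 + 232776) = 1/(0 + 232776) = 1/232776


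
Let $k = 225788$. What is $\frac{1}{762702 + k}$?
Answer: $\frac{1}{988490} \approx 1.0116 \cdot 10^{-6}$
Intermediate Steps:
$\frac{1}{762702 + k} = \frac{1}{762702 + 225788} = \frac{1}{988490}$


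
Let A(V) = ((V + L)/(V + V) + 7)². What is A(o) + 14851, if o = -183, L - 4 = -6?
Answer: 1996926565/133956 ≈ 14907.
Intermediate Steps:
L = -2 (L = 4 - 6 = -2)
A(V) = (7 + (-2 + V)/(2*V))² (A(V) = ((V - 2)/(V + V) + 7)² = ((-2 + V)/((2*V)) + 7)² = ((-2 + V)*(1/(2*V)) + 7)² = ((-2 + V)/(2*V) + 7)² = (7 + (-2 + V)/(2*V))²)
A(o) + 14851 = (¼)*(-2 + 15*(-183))²/(-183)² + 14851 = (¼)*(1/33489)*(-2 - 2745)² + 14851 = (¼)*(1/33489)*(-2747)² + 14851 = (¼)*(1/33489)*7546009 + 14851 = 7546009/133956 + 14851 = 1996926565/133956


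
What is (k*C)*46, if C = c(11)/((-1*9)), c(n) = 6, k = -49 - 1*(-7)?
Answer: 1288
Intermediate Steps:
k = -42 (k = -49 + 7 = -42)
C = -⅔ (C = 6/((-1*9)) = 6/(-9) = 6*(-⅑) = -⅔ ≈ -0.66667)
(k*C)*46 = -42*(-⅔)*46 = 28*46 = 1288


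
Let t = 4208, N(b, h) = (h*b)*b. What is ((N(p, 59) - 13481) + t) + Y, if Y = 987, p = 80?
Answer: 369314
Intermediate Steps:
N(b, h) = h*b² (N(b, h) = (b*h)*b = h*b²)
((N(p, 59) - 13481) + t) + Y = ((59*80² - 13481) + 4208) + 987 = ((59*6400 - 13481) + 4208) + 987 = ((377600 - 13481) + 4208) + 987 = (364119 + 4208) + 987 = 368327 + 987 = 369314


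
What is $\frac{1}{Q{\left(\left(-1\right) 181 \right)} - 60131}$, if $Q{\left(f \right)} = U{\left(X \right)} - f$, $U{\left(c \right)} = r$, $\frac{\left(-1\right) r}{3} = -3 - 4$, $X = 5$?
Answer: $- \frac{1}{59929} \approx -1.6686 \cdot 10^{-5}$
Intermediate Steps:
$r = 21$ ($r = - 3 \left(-3 - 4\right) = \left(-3\right) \left(-7\right) = 21$)
$U{\left(c \right)} = 21$
$Q{\left(f \right)} = 21 - f$
$\frac{1}{Q{\left(\left(-1\right) 181 \right)} - 60131} = \frac{1}{\left(21 - \left(-1\right) 181\right) - 60131} = \frac{1}{\left(21 - -181\right) - 60131} = \frac{1}{\left(21 + 181\right) - 60131} = \frac{1}{202 - 60131} = \frac{1}{-59929} = - \frac{1}{59929}$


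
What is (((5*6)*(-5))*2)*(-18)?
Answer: 5400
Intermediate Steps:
(((5*6)*(-5))*2)*(-18) = ((30*(-5))*2)*(-18) = -150*2*(-18) = -300*(-18) = 5400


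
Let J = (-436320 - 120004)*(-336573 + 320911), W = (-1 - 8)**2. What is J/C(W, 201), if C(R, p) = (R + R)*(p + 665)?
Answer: 2178286622/35073 ≈ 62107.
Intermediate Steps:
W = 81 (W = (-9)**2 = 81)
C(R, p) = 2*R*(665 + p) (C(R, p) = (2*R)*(665 + p) = 2*R*(665 + p))
J = 8713146488 (J = -556324*(-15662) = 8713146488)
J/C(W, 201) = 8713146488/((2*81*(665 + 201))) = 8713146488/((2*81*866)) = 8713146488/140292 = 8713146488*(1/140292) = 2178286622/35073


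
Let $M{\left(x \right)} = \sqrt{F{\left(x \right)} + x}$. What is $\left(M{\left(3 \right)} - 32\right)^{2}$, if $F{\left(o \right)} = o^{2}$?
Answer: $1036 - 128 \sqrt{3} \approx 814.3$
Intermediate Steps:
$M{\left(x \right)} = \sqrt{x + x^{2}}$ ($M{\left(x \right)} = \sqrt{x^{2} + x} = \sqrt{x + x^{2}}$)
$\left(M{\left(3 \right)} - 32\right)^{2} = \left(\sqrt{3 \left(1 + 3\right)} - 32\right)^{2} = \left(\sqrt{3 \cdot 4} - 32\right)^{2} = \left(\sqrt{12} - 32\right)^{2} = \left(2 \sqrt{3} - 32\right)^{2} = \left(-32 + 2 \sqrt{3}\right)^{2}$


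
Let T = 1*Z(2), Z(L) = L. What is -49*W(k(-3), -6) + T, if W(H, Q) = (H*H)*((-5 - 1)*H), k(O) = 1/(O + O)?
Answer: 23/36 ≈ 0.63889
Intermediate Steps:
k(O) = 1/(2*O)
T = 2 (T = 1*2 = 2)
W(H, Q) = -6*H**3 (W(H, Q) = H**2*(-6*H) = -6*H**3)
-49*W(k(-3), -6) + T = -(-294)*((1/2)/(-3))**3 + 2 = -(-294)*((1/2)*(-1/3))**3 + 2 = -(-294)*(-1/6)**3 + 2 = -(-294)*(-1)/216 + 2 = -49*1/36 + 2 = -49/36 + 2 = 23/36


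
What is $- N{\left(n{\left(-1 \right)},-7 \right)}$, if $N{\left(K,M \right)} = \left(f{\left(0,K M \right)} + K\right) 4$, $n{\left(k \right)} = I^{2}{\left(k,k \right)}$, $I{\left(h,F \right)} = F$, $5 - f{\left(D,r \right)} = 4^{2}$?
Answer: $40$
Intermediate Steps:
$f{\left(D,r \right)} = -11$ ($f{\left(D,r \right)} = 5 - 4^{2} = 5 - 16 = -11$)
$n{\left(k \right)} = k^{2}$
$N{\left(K,M \right)} = -44 + 4 K$ ($N{\left(K,M \right)} = \left(-11 + K\right) 4 = -44 + 4 K$)
$- N{\left(n{\left(-1 \right)},-7 \right)} = - (-44 + 4 \left(-1\right)^{2}) = - (-44 + 4 \cdot 1) = - (-44 + 4) = \left(-1\right) \left(-40\right) = 40$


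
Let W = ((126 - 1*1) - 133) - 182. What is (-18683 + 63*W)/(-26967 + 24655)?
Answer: 30653/2312 ≈ 13.258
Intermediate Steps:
W = -190 (W = ((126 - 1) - 133) - 182 = (125 - 133) - 182 = -8 - 182 = -190)
(-18683 + 63*W)/(-26967 + 24655) = (-18683 + 63*(-190))/(-26967 + 24655) = (-18683 - 11970)/(-2312) = -30653*(-1/2312) = 30653/2312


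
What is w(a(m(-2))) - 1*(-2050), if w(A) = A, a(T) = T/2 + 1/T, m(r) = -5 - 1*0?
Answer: 20473/10 ≈ 2047.3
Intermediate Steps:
m(r) = -5 (m(r) = -5 + 0 = -5)
a(T) = 1/T + T/2 (a(T) = T*(½) + 1/T = T/2 + 1/T = 1/T + T/2)
w(a(m(-2))) - 1*(-2050) = (1/(-5) + (½)*(-5)) - 1*(-2050) = (-⅕ - 5/2) + 2050 = -27/10 + 2050 = 20473/10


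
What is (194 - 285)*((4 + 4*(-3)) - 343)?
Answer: 31941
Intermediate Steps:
(194 - 285)*((4 + 4*(-3)) - 343) = -91*((4 - 12) - 343) = -91*(-8 - 343) = -91*(-351) = 31941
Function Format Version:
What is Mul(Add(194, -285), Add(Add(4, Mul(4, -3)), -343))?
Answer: 31941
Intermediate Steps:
Mul(Add(194, -285), Add(Add(4, Mul(4, -3)), -343)) = Mul(-91, Add(Add(4, -12), -343)) = Mul(-91, Add(-8, -343)) = Mul(-91, -351) = 31941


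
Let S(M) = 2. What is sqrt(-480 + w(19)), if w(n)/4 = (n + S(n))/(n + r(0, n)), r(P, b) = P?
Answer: 6*I*sqrt(4769)/19 ≈ 21.808*I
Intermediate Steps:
w(n) = 4*(2 + n)/n (w(n) = 4*((n + 2)/(n + 0)) = 4*((2 + n)/n) = 4*(2 + n)/n)
sqrt(-480 + w(19)) = sqrt(-480 + (4 + 8/19)) = sqrt(-480 + 84/19) = sqrt(-9036/19) = 6*I*sqrt(4769)/19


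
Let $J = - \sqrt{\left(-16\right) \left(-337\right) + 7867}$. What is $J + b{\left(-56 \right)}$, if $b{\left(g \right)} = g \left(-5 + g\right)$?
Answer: $3416 - \sqrt{13259} \approx 3300.9$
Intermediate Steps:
$J = - \sqrt{13259}$ ($J = - \sqrt{5392 + 7867} = - \sqrt{13259} \approx -115.15$)
$J + b{\left(-56 \right)} = - \sqrt{13259} - 56 \left(-5 - 56\right) = - \sqrt{13259} - -3416 = - \sqrt{13259} + 3416 = 3416 - \sqrt{13259}$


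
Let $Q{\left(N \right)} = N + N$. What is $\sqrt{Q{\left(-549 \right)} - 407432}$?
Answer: $i \sqrt{408530} \approx 639.16 i$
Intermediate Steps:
$Q{\left(N \right)} = 2 N$
$\sqrt{Q{\left(-549 \right)} - 407432} = \sqrt{2 \left(-549\right) - 407432} = \sqrt{-1098 - 407432} = \sqrt{-408530} = i \sqrt{408530}$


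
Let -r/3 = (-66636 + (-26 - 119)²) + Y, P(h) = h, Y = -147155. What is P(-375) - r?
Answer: -578673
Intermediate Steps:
r = 578298 (r = -3*((-66636 + (-26 - 119)²) - 147155) = -3*((-66636 + (-145)²) - 147155) = -3*((-66636 + 21025) - 147155) = -3*(-45611 - 147155) = -3*(-192766) = 578298)
P(-375) - r = -375 - 1*578298 = -375 - 578298 = -578673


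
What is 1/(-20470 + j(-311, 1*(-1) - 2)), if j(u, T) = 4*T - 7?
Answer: -1/20489 ≈ -4.8807e-5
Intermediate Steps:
j(u, T) = -7 + 4*T
1/(-20470 + j(-311, 1*(-1) - 2)) = 1/(-20470 + (-7 + 4*(1*(-1) - 2))) = 1/(-20470 + (-7 + 4*(-1 - 2))) = 1/(-20470 + (-7 + 4*(-3))) = 1/(-20470 + (-7 - 12)) = 1/(-20470 - 19) = 1/(-20489) = -1/20489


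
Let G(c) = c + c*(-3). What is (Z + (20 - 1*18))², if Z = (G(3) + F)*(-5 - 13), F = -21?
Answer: 238144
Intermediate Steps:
G(c) = -2*c (G(c) = c - 3*c = -2*c)
Z = 486 (Z = (-2*3 - 21)*(-5 - 13) = (-6 - 21)*(-18) = -27*(-18) = 486)
(Z + (20 - 1*18))² = (486 + (20 - 1*18))² = (486 + (20 - 18))² = (486 + 2)² = 488² = 238144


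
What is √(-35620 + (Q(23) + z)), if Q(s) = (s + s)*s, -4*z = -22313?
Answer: I*√115935/2 ≈ 170.25*I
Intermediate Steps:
z = 22313/4 (z = -¼*(-22313) = 22313/4 ≈ 5578.3)
Q(s) = 2*s² (Q(s) = (2*s)*s = 2*s²)
√(-35620 + (Q(23) + z)) = √(-35620 + (2*23² + 22313/4)) = √(-35620 + (2*529 + 22313/4)) = √(-35620 + (1058 + 22313/4)) = √(-35620 + 26545/4) = √(-115935/4) = I*√115935/2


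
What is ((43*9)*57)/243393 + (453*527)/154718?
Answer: 20506126215/12552426058 ≈ 1.6336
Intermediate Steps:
((43*9)*57)/243393 + (453*527)/154718 = (387*57)*(1/243393) + 238731*(1/154718) = 22059*(1/243393) + 238731/154718 = 7353/81131 + 238731/154718 = 20506126215/12552426058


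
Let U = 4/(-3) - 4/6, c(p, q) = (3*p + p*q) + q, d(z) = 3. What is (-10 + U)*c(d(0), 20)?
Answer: -1068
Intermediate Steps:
c(p, q) = q + 3*p + p*q
U = -2 (U = 4*(-1/3) - 4*1/6 = -4/3 - 2/3 = -2)
(-10 + U)*c(d(0), 20) = (-10 - 2)*(20 + 3*3 + 3*20) = -12*(20 + 9 + 60) = -12*89 = -1068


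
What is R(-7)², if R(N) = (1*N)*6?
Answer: 1764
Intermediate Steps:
R(N) = 6*N (R(N) = N*6 = 6*N)
R(-7)² = (6*(-7))² = (-42)² = 1764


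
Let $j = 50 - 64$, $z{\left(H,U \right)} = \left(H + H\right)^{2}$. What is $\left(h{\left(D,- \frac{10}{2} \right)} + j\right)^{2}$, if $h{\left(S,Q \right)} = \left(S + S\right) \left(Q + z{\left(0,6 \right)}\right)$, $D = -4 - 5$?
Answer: $5776$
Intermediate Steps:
$z{\left(H,U \right)} = 4 H^{2}$ ($z{\left(H,U \right)} = \left(2 H\right)^{2} = 4 H^{2}$)
$D = -9$
$j = -14$ ($j = 50 - 64 = -14$)
$h{\left(S,Q \right)} = 2 Q S$ ($h{\left(S,Q \right)} = \left(S + S\right) \left(Q + 4 \cdot 0^{2}\right) = 2 S \left(Q + 4 \cdot 0\right) = 2 S \left(Q + 0\right) = 2 S Q = 2 Q S$)
$\left(h{\left(D,- \frac{10}{2} \right)} + j\right)^{2} = \left(2 \left(- \frac{10}{2}\right) \left(-9\right) - 14\right)^{2} = \left(2 \left(\left(-10\right) \frac{1}{2}\right) \left(-9\right) - 14\right)^{2} = \left(2 \left(-5\right) \left(-9\right) - 14\right)^{2} = \left(90 - 14\right)^{2} = 76^{2} = 5776$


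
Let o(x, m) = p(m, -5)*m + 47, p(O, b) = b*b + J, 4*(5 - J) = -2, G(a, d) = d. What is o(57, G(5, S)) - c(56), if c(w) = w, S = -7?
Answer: -445/2 ≈ -222.50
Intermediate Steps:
J = 11/2 (J = 5 - 1/4*(-2) = 5 + 1/2 = 11/2 ≈ 5.5000)
p(O, b) = 11/2 + b**2 (p(O, b) = b*b + 11/2 = b**2 + 11/2 = 11/2 + b**2)
o(x, m) = 47 + 61*m/2 (o(x, m) = (11/2 + (-5)**2)*m + 47 = (11/2 + 25)*m + 47 = 61*m/2 + 47 = 47 + 61*m/2)
o(57, G(5, S)) - c(56) = (47 + (61/2)*(-7)) - 1*56 = (47 - 427/2) - 56 = -333/2 - 56 = -445/2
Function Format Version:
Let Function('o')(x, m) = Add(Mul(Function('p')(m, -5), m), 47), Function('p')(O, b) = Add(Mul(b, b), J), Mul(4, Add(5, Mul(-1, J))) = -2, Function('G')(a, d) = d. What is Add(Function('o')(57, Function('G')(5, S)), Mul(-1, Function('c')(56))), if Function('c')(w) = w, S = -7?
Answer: Rational(-445, 2) ≈ -222.50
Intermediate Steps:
J = Rational(11, 2) (J = Add(5, Mul(Rational(-1, 4), -2)) = Add(5, Rational(1, 2)) = Rational(11, 2) ≈ 5.5000)
Function('p')(O, b) = Add(Rational(11, 2), Pow(b, 2)) (Function('p')(O, b) = Add(Mul(b, b), Rational(11, 2)) = Add(Pow(b, 2), Rational(11, 2)) = Add(Rational(11, 2), Pow(b, 2)))
Function('o')(x, m) = Add(47, Mul(Rational(61, 2), m)) (Function('o')(x, m) = Add(Mul(Add(Rational(11, 2), Pow(-5, 2)), m), 47) = Add(Mul(Add(Rational(11, 2), 25), m), 47) = Add(Mul(Rational(61, 2), m), 47) = Add(47, Mul(Rational(61, 2), m)))
Add(Function('o')(57, Function('G')(5, S)), Mul(-1, Function('c')(56))) = Add(Add(47, Mul(Rational(61, 2), -7)), Mul(-1, 56)) = Add(Add(47, Rational(-427, 2)), -56) = Add(Rational(-333, 2), -56) = Rational(-445, 2)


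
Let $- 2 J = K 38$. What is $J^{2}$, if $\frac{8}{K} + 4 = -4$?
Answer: $361$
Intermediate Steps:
$K = -1$ ($K = \frac{8}{-4 - 4} = \frac{8}{-8} = 8 \left(- \frac{1}{8}\right) = -1$)
$J = 19$ ($J = - \frac{\left(-1\right) 38}{2} = \left(- \frac{1}{2}\right) \left(-38\right) = 19$)
$J^{2} = 19^{2} = 361$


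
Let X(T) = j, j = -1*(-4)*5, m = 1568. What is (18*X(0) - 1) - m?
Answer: -1209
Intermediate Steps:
j = 20 (j = 4*5 = 20)
X(T) = 20
(18*X(0) - 1) - m = (18*20 - 1) - 1*1568 = (360 - 1) - 1568 = 359 - 1568 = -1209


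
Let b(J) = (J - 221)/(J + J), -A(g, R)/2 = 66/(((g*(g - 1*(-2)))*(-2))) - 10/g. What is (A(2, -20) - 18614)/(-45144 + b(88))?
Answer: 3272852/7945477 ≈ 0.41191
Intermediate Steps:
A(g, R) = 20/g + 66/(g*(2 + g)) (A(g, R) = -2*(66/(((g*(g - 1*(-2)))*(-2))) - 10/g) = -2*(66/(((g*(g + 2))*(-2))) - 10/g) = -2*(66/(((g*(2 + g))*(-2))) - 10/g) = -2*(66/((-2*g*(2 + g))) - 10/g) = -2*(66*(-1/(2*g*(2 + g))) - 10/g) = -2*(-33/(g*(2 + g)) - 10/g) = -2*(-10/g - 33/(g*(2 + g))) = 20/g + 66/(g*(2 + g)))
b(J) = (-221 + J)/(2*J) (b(J) = (-221 + J)/((2*J)) = (-221 + J)*(1/(2*J)) = (-221 + J)/(2*J))
(A(2, -20) - 18614)/(-45144 + b(88)) = (2*(53 + 10*2)/(2*(2 + 2)) - 18614)/(-45144 + (½)*(-221 + 88)/88) = (2*(½)*(53 + 20)/4 - 18614)/(-45144 + (½)*(1/88)*(-133)) = (2*(½)*(¼)*73 - 18614)/(-45144 - 133/176) = (73/4 - 18614)/(-7945477/176) = -74383/4*(-176/7945477) = 3272852/7945477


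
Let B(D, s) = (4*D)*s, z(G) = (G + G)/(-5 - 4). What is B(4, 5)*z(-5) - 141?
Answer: -469/9 ≈ -52.111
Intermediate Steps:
z(G) = -2*G/9 (z(G) = (2*G)/(-9) = (2*G)*(-1/9) = -2*G/9)
B(D, s) = 4*D*s
B(4, 5)*z(-5) - 141 = (4*4*5)*(-2/9*(-5)) - 141 = 80*(10/9) - 141 = 800/9 - 141 = -469/9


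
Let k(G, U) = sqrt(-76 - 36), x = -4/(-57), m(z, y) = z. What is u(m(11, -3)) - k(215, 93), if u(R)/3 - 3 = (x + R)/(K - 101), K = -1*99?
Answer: 33569/3800 - 4*I*sqrt(7) ≈ 8.834 - 10.583*I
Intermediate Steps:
K = -99
x = 4/57 (x = -4*(-1/57) = 4/57 ≈ 0.070175)
u(R) = 8549/950 - 3*R/200 (u(R) = 9 + 3*((4/57 + R)/(-99 - 101)) = 9 + 3*((4/57 + R)/(-200)) = 9 + 3*((4/57 + R)*(-1/200)) = 9 + 3*(-1/2850 - R/200) = 9 + (-1/950 - 3*R/200) = 8549/950 - 3*R/200)
k(G, U) = 4*I*sqrt(7) (k(G, U) = sqrt(-112) = 4*I*sqrt(7))
u(m(11, -3)) - k(215, 93) = (8549/950 - 3/200*11) - 4*I*sqrt(7) = (8549/950 - 33/200) - 4*I*sqrt(7) = 33569/3800 - 4*I*sqrt(7)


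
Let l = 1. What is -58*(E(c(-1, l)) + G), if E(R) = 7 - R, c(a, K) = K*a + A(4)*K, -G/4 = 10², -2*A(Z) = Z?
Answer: 22620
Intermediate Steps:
A(Z) = -Z/2
G = -400 (G = -4*10² = -4*100 = -400)
c(a, K) = -2*K + K*a (c(a, K) = K*a + (-½*4)*K = K*a - 2*K = -2*K + K*a)
-58*(E(c(-1, l)) + G) = -58*((7 - (-2 - 1)) - 400) = -58*((7 - (-3)) - 400) = -58*((7 - 1*(-3)) - 400) = -58*((7 + 3) - 400) = -58*(10 - 400) = -58*(-390) = 22620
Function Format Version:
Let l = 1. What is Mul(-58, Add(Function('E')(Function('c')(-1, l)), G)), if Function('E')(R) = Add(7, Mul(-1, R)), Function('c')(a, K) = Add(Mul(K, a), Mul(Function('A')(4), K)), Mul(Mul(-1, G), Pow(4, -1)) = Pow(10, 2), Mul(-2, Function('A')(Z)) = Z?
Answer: 22620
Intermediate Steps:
Function('A')(Z) = Mul(Rational(-1, 2), Z)
G = -400 (G = Mul(-4, Pow(10, 2)) = Mul(-4, 100) = -400)
Function('c')(a, K) = Add(Mul(-2, K), Mul(K, a)) (Function('c')(a, K) = Add(Mul(K, a), Mul(Mul(Rational(-1, 2), 4), K)) = Add(Mul(K, a), Mul(-2, K)) = Add(Mul(-2, K), Mul(K, a)))
Mul(-58, Add(Function('E')(Function('c')(-1, l)), G)) = Mul(-58, Add(Add(7, Mul(-1, Mul(1, Add(-2, -1)))), -400)) = Mul(-58, Add(Add(7, Mul(-1, Mul(1, -3))), -400)) = Mul(-58, Add(Add(7, Mul(-1, -3)), -400)) = Mul(-58, Add(Add(7, 3), -400)) = Mul(-58, Add(10, -400)) = Mul(-58, -390) = 22620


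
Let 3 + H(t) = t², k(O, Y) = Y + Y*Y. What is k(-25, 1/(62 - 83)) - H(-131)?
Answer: -7566698/441 ≈ -17158.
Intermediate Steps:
k(O, Y) = Y + Y²
H(t) = -3 + t²
k(-25, 1/(62 - 83)) - H(-131) = (1 + 1/(62 - 83))/(62 - 83) - (-3 + (-131)²) = (1 + 1/(-21))/(-21) - (-3 + 17161) = -(1 - 1/21)/21 - 1*17158 = -1/21*20/21 - 17158 = -20/441 - 17158 = -7566698/441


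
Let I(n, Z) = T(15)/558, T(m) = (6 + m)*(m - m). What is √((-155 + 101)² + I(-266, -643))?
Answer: 54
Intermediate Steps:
T(m) = 0 (T(m) = (6 + m)*0 = 0)
I(n, Z) = 0 (I(n, Z) = 0/558 = 0*(1/558) = 0)
√((-155 + 101)² + I(-266, -643)) = √((-155 + 101)² + 0) = √((-54)² + 0) = √(2916 + 0) = √2916 = 54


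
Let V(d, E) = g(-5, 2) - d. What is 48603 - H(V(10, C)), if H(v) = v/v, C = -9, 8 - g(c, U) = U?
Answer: 48602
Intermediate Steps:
g(c, U) = 8 - U
V(d, E) = 6 - d (V(d, E) = (8 - 1*2) - d = (8 - 2) - d = 6 - d)
H(v) = 1
48603 - H(V(10, C)) = 48603 - 1*1 = 48603 - 1 = 48602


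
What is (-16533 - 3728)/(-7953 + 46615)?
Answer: -20261/38662 ≈ -0.52405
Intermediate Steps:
(-16533 - 3728)/(-7953 + 46615) = -20261/38662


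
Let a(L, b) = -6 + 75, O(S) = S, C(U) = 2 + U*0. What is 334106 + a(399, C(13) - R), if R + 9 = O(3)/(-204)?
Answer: 334175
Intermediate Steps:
C(U) = 2 (C(U) = 2 + 0 = 2)
R = -613/68 (R = -9 + 3/(-204) = -9 + 3*(-1/204) = -9 - 1/68 = -613/68 ≈ -9.0147)
a(L, b) = 69
334106 + a(399, C(13) - R) = 334106 + 69 = 334175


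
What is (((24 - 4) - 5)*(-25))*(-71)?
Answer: 26625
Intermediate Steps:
(((24 - 4) - 5)*(-25))*(-71) = ((20 - 5)*(-25))*(-71) = (15*(-25))*(-71) = -375*(-71) = 26625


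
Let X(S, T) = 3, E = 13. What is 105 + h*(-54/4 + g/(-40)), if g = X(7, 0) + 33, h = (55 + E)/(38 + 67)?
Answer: 16743/175 ≈ 95.674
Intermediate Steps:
h = 68/105 (h = (55 + 13)/(38 + 67) = 68/105 ≈ 0.64762)
g = 36 (g = 3 + 33 = 36)
105 + h*(-54/4 + g/(-40)) = 105 + 68*(-54/4 + 36/(-40))/105 = 105 + 68*(-54*1/4 + 36*(-1/40))/105 = 105 + 68*(-27/2 - 9/10)/105 = 105 + (68/105)*(-72/5) = 105 - 1632/175 = 16743/175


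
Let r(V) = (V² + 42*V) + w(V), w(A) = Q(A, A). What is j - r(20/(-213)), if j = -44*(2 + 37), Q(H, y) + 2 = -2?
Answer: -77493208/45369 ≈ -1708.1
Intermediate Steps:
Q(H, y) = -4 (Q(H, y) = -2 - 2 = -4)
j = -1716 (j = -44*39 = -1716)
w(A) = -4
r(V) = -4 + V² + 42*V (r(V) = (V² + 42*V) - 4 = -4 + V² + 42*V)
j - r(20/(-213)) = -1716 - (-4 + (20/(-213))² + 42*(20/(-213))) = -1716 - (-4 + (20*(-1/213))² + 42*(20*(-1/213))) = -1716 - (-4 + (-20/213)² + 42*(-20/213)) = -1716 - (-4 + 400/45369 - 280/71) = -1716 - 1*(-359996/45369) = -1716 + 359996/45369 = -77493208/45369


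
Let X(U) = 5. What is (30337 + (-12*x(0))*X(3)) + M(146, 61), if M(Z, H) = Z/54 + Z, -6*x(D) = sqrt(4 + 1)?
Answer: 823114/27 + 10*sqrt(5) ≈ 30508.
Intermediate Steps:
x(D) = -sqrt(5)/6 (x(D) = -sqrt(4 + 1)/6 = -sqrt(5)/6)
M(Z, H) = 55*Z/54 (M(Z, H) = Z*(1/54) + Z = Z/54 + Z = 55*Z/54)
(30337 + (-12*x(0))*X(3)) + M(146, 61) = (30337 - (-2)*sqrt(5)*5) + (55/54)*146 = (30337 + (2*sqrt(5))*5) + 4015/27 = (30337 + 10*sqrt(5)) + 4015/27 = 823114/27 + 10*sqrt(5)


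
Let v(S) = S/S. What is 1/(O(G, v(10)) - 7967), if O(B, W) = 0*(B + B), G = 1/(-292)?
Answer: -1/7967 ≈ -0.00012552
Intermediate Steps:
v(S) = 1
G = -1/292 ≈ -0.0034247
O(B, W) = 0 (O(B, W) = 0*(2*B) = 0)
1/(O(G, v(10)) - 7967) = 1/(0 - 7967) = 1/(-7967) = -1/7967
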